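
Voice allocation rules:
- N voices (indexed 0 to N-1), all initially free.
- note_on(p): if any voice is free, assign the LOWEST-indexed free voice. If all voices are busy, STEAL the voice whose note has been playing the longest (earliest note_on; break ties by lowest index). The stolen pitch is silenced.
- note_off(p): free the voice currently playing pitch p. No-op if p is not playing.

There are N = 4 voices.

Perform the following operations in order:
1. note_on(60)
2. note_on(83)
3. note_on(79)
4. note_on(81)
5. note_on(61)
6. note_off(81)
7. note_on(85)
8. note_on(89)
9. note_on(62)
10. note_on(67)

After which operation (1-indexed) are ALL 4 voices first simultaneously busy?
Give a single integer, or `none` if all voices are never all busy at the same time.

Answer: 4

Derivation:
Op 1: note_on(60): voice 0 is free -> assigned | voices=[60 - - -]
Op 2: note_on(83): voice 1 is free -> assigned | voices=[60 83 - -]
Op 3: note_on(79): voice 2 is free -> assigned | voices=[60 83 79 -]
Op 4: note_on(81): voice 3 is free -> assigned | voices=[60 83 79 81]
Op 5: note_on(61): all voices busy, STEAL voice 0 (pitch 60, oldest) -> assign | voices=[61 83 79 81]
Op 6: note_off(81): free voice 3 | voices=[61 83 79 -]
Op 7: note_on(85): voice 3 is free -> assigned | voices=[61 83 79 85]
Op 8: note_on(89): all voices busy, STEAL voice 1 (pitch 83, oldest) -> assign | voices=[61 89 79 85]
Op 9: note_on(62): all voices busy, STEAL voice 2 (pitch 79, oldest) -> assign | voices=[61 89 62 85]
Op 10: note_on(67): all voices busy, STEAL voice 0 (pitch 61, oldest) -> assign | voices=[67 89 62 85]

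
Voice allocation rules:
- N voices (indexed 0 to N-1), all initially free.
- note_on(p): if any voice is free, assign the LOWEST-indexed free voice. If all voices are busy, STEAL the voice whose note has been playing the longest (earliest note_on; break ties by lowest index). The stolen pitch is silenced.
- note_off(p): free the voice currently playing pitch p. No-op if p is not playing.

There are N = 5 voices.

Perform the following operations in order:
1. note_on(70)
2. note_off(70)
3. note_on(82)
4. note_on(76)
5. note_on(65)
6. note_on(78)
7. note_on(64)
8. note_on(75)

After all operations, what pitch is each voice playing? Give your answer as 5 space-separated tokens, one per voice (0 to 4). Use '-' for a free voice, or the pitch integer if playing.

Answer: 75 76 65 78 64

Derivation:
Op 1: note_on(70): voice 0 is free -> assigned | voices=[70 - - - -]
Op 2: note_off(70): free voice 0 | voices=[- - - - -]
Op 3: note_on(82): voice 0 is free -> assigned | voices=[82 - - - -]
Op 4: note_on(76): voice 1 is free -> assigned | voices=[82 76 - - -]
Op 5: note_on(65): voice 2 is free -> assigned | voices=[82 76 65 - -]
Op 6: note_on(78): voice 3 is free -> assigned | voices=[82 76 65 78 -]
Op 7: note_on(64): voice 4 is free -> assigned | voices=[82 76 65 78 64]
Op 8: note_on(75): all voices busy, STEAL voice 0 (pitch 82, oldest) -> assign | voices=[75 76 65 78 64]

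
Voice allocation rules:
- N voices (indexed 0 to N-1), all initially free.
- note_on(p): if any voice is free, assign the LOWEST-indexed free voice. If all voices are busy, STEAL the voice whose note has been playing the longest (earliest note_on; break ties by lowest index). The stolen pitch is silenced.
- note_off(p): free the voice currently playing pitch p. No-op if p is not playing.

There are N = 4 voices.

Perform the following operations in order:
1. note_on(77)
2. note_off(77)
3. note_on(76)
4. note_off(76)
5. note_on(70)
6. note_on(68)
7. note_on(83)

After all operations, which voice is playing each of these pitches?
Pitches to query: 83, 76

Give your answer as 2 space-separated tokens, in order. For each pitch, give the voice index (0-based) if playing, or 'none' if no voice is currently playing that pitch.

Op 1: note_on(77): voice 0 is free -> assigned | voices=[77 - - -]
Op 2: note_off(77): free voice 0 | voices=[- - - -]
Op 3: note_on(76): voice 0 is free -> assigned | voices=[76 - - -]
Op 4: note_off(76): free voice 0 | voices=[- - - -]
Op 5: note_on(70): voice 0 is free -> assigned | voices=[70 - - -]
Op 6: note_on(68): voice 1 is free -> assigned | voices=[70 68 - -]
Op 7: note_on(83): voice 2 is free -> assigned | voices=[70 68 83 -]

Answer: 2 none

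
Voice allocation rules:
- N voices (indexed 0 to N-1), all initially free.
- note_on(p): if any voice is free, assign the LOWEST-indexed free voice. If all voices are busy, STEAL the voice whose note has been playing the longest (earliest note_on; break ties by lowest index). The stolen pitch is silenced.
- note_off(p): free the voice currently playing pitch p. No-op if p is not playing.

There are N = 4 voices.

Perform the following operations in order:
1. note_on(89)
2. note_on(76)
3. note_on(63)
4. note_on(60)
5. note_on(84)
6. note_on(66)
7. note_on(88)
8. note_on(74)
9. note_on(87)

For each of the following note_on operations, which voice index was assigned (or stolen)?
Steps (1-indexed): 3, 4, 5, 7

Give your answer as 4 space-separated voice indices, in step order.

Answer: 2 3 0 2

Derivation:
Op 1: note_on(89): voice 0 is free -> assigned | voices=[89 - - -]
Op 2: note_on(76): voice 1 is free -> assigned | voices=[89 76 - -]
Op 3: note_on(63): voice 2 is free -> assigned | voices=[89 76 63 -]
Op 4: note_on(60): voice 3 is free -> assigned | voices=[89 76 63 60]
Op 5: note_on(84): all voices busy, STEAL voice 0 (pitch 89, oldest) -> assign | voices=[84 76 63 60]
Op 6: note_on(66): all voices busy, STEAL voice 1 (pitch 76, oldest) -> assign | voices=[84 66 63 60]
Op 7: note_on(88): all voices busy, STEAL voice 2 (pitch 63, oldest) -> assign | voices=[84 66 88 60]
Op 8: note_on(74): all voices busy, STEAL voice 3 (pitch 60, oldest) -> assign | voices=[84 66 88 74]
Op 9: note_on(87): all voices busy, STEAL voice 0 (pitch 84, oldest) -> assign | voices=[87 66 88 74]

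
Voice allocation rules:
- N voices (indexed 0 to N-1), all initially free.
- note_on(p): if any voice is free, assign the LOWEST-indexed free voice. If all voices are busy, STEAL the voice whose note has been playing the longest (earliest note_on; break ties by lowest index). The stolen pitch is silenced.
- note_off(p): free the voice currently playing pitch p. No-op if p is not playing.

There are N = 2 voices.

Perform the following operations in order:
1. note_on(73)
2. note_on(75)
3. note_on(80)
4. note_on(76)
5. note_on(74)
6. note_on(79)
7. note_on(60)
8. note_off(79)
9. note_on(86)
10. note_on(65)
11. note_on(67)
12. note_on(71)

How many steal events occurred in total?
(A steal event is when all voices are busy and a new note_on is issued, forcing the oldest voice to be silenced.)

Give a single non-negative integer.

Answer: 8

Derivation:
Op 1: note_on(73): voice 0 is free -> assigned | voices=[73 -]
Op 2: note_on(75): voice 1 is free -> assigned | voices=[73 75]
Op 3: note_on(80): all voices busy, STEAL voice 0 (pitch 73, oldest) -> assign | voices=[80 75]
Op 4: note_on(76): all voices busy, STEAL voice 1 (pitch 75, oldest) -> assign | voices=[80 76]
Op 5: note_on(74): all voices busy, STEAL voice 0 (pitch 80, oldest) -> assign | voices=[74 76]
Op 6: note_on(79): all voices busy, STEAL voice 1 (pitch 76, oldest) -> assign | voices=[74 79]
Op 7: note_on(60): all voices busy, STEAL voice 0 (pitch 74, oldest) -> assign | voices=[60 79]
Op 8: note_off(79): free voice 1 | voices=[60 -]
Op 9: note_on(86): voice 1 is free -> assigned | voices=[60 86]
Op 10: note_on(65): all voices busy, STEAL voice 0 (pitch 60, oldest) -> assign | voices=[65 86]
Op 11: note_on(67): all voices busy, STEAL voice 1 (pitch 86, oldest) -> assign | voices=[65 67]
Op 12: note_on(71): all voices busy, STEAL voice 0 (pitch 65, oldest) -> assign | voices=[71 67]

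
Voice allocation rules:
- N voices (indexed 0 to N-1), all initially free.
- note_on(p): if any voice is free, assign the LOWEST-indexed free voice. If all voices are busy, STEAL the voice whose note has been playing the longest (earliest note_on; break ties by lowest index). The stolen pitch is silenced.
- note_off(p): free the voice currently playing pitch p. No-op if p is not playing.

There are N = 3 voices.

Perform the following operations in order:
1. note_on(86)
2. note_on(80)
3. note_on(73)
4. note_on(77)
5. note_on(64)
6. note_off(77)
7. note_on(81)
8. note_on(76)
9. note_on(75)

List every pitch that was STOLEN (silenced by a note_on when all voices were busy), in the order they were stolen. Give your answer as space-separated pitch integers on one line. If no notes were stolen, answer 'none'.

Answer: 86 80 73 64

Derivation:
Op 1: note_on(86): voice 0 is free -> assigned | voices=[86 - -]
Op 2: note_on(80): voice 1 is free -> assigned | voices=[86 80 -]
Op 3: note_on(73): voice 2 is free -> assigned | voices=[86 80 73]
Op 4: note_on(77): all voices busy, STEAL voice 0 (pitch 86, oldest) -> assign | voices=[77 80 73]
Op 5: note_on(64): all voices busy, STEAL voice 1 (pitch 80, oldest) -> assign | voices=[77 64 73]
Op 6: note_off(77): free voice 0 | voices=[- 64 73]
Op 7: note_on(81): voice 0 is free -> assigned | voices=[81 64 73]
Op 8: note_on(76): all voices busy, STEAL voice 2 (pitch 73, oldest) -> assign | voices=[81 64 76]
Op 9: note_on(75): all voices busy, STEAL voice 1 (pitch 64, oldest) -> assign | voices=[81 75 76]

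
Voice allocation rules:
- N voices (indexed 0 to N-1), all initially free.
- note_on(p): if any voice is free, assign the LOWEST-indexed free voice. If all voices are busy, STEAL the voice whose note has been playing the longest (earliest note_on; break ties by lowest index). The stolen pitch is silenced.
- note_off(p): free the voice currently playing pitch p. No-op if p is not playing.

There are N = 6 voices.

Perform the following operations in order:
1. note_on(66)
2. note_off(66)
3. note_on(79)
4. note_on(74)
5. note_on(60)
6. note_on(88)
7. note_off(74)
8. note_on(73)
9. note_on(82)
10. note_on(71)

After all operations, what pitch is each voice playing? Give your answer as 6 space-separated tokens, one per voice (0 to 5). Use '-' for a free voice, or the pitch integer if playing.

Answer: 79 73 60 88 82 71

Derivation:
Op 1: note_on(66): voice 0 is free -> assigned | voices=[66 - - - - -]
Op 2: note_off(66): free voice 0 | voices=[- - - - - -]
Op 3: note_on(79): voice 0 is free -> assigned | voices=[79 - - - - -]
Op 4: note_on(74): voice 1 is free -> assigned | voices=[79 74 - - - -]
Op 5: note_on(60): voice 2 is free -> assigned | voices=[79 74 60 - - -]
Op 6: note_on(88): voice 3 is free -> assigned | voices=[79 74 60 88 - -]
Op 7: note_off(74): free voice 1 | voices=[79 - 60 88 - -]
Op 8: note_on(73): voice 1 is free -> assigned | voices=[79 73 60 88 - -]
Op 9: note_on(82): voice 4 is free -> assigned | voices=[79 73 60 88 82 -]
Op 10: note_on(71): voice 5 is free -> assigned | voices=[79 73 60 88 82 71]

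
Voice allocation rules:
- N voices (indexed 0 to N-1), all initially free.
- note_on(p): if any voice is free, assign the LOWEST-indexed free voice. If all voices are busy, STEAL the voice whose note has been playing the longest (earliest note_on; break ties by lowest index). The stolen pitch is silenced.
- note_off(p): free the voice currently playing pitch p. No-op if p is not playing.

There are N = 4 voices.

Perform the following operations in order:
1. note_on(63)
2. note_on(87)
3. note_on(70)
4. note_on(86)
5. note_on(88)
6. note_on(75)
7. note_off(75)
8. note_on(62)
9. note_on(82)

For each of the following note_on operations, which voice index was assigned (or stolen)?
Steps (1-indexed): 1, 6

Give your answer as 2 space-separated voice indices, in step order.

Op 1: note_on(63): voice 0 is free -> assigned | voices=[63 - - -]
Op 2: note_on(87): voice 1 is free -> assigned | voices=[63 87 - -]
Op 3: note_on(70): voice 2 is free -> assigned | voices=[63 87 70 -]
Op 4: note_on(86): voice 3 is free -> assigned | voices=[63 87 70 86]
Op 5: note_on(88): all voices busy, STEAL voice 0 (pitch 63, oldest) -> assign | voices=[88 87 70 86]
Op 6: note_on(75): all voices busy, STEAL voice 1 (pitch 87, oldest) -> assign | voices=[88 75 70 86]
Op 7: note_off(75): free voice 1 | voices=[88 - 70 86]
Op 8: note_on(62): voice 1 is free -> assigned | voices=[88 62 70 86]
Op 9: note_on(82): all voices busy, STEAL voice 2 (pitch 70, oldest) -> assign | voices=[88 62 82 86]

Answer: 0 1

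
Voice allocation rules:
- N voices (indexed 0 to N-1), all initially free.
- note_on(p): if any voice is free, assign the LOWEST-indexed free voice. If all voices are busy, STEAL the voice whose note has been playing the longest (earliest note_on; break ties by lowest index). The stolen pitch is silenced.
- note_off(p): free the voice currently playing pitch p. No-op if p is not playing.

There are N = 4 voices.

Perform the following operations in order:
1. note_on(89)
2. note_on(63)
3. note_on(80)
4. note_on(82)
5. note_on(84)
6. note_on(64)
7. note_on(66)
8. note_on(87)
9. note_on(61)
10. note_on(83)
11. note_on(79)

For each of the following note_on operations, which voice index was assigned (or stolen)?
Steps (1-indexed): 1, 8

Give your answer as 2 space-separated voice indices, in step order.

Answer: 0 3

Derivation:
Op 1: note_on(89): voice 0 is free -> assigned | voices=[89 - - -]
Op 2: note_on(63): voice 1 is free -> assigned | voices=[89 63 - -]
Op 3: note_on(80): voice 2 is free -> assigned | voices=[89 63 80 -]
Op 4: note_on(82): voice 3 is free -> assigned | voices=[89 63 80 82]
Op 5: note_on(84): all voices busy, STEAL voice 0 (pitch 89, oldest) -> assign | voices=[84 63 80 82]
Op 6: note_on(64): all voices busy, STEAL voice 1 (pitch 63, oldest) -> assign | voices=[84 64 80 82]
Op 7: note_on(66): all voices busy, STEAL voice 2 (pitch 80, oldest) -> assign | voices=[84 64 66 82]
Op 8: note_on(87): all voices busy, STEAL voice 3 (pitch 82, oldest) -> assign | voices=[84 64 66 87]
Op 9: note_on(61): all voices busy, STEAL voice 0 (pitch 84, oldest) -> assign | voices=[61 64 66 87]
Op 10: note_on(83): all voices busy, STEAL voice 1 (pitch 64, oldest) -> assign | voices=[61 83 66 87]
Op 11: note_on(79): all voices busy, STEAL voice 2 (pitch 66, oldest) -> assign | voices=[61 83 79 87]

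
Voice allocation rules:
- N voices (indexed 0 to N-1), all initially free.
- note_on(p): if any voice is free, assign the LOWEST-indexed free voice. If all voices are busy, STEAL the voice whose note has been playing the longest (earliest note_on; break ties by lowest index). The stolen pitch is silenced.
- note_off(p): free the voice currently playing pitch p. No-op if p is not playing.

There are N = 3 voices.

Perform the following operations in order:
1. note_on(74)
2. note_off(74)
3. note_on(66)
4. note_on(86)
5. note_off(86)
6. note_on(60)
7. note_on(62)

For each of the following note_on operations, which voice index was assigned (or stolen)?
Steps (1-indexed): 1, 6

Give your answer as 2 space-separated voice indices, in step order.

Op 1: note_on(74): voice 0 is free -> assigned | voices=[74 - -]
Op 2: note_off(74): free voice 0 | voices=[- - -]
Op 3: note_on(66): voice 0 is free -> assigned | voices=[66 - -]
Op 4: note_on(86): voice 1 is free -> assigned | voices=[66 86 -]
Op 5: note_off(86): free voice 1 | voices=[66 - -]
Op 6: note_on(60): voice 1 is free -> assigned | voices=[66 60 -]
Op 7: note_on(62): voice 2 is free -> assigned | voices=[66 60 62]

Answer: 0 1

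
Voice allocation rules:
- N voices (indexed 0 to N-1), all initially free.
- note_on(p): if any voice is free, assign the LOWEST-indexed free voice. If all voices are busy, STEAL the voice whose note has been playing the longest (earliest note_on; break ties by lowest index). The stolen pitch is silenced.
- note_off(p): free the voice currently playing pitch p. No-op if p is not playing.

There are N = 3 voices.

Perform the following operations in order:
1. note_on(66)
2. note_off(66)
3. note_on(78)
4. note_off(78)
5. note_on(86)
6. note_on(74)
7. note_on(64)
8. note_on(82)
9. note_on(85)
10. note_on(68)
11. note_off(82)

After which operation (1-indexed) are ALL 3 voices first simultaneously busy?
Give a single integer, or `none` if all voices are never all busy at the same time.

Answer: 7

Derivation:
Op 1: note_on(66): voice 0 is free -> assigned | voices=[66 - -]
Op 2: note_off(66): free voice 0 | voices=[- - -]
Op 3: note_on(78): voice 0 is free -> assigned | voices=[78 - -]
Op 4: note_off(78): free voice 0 | voices=[- - -]
Op 5: note_on(86): voice 0 is free -> assigned | voices=[86 - -]
Op 6: note_on(74): voice 1 is free -> assigned | voices=[86 74 -]
Op 7: note_on(64): voice 2 is free -> assigned | voices=[86 74 64]
Op 8: note_on(82): all voices busy, STEAL voice 0 (pitch 86, oldest) -> assign | voices=[82 74 64]
Op 9: note_on(85): all voices busy, STEAL voice 1 (pitch 74, oldest) -> assign | voices=[82 85 64]
Op 10: note_on(68): all voices busy, STEAL voice 2 (pitch 64, oldest) -> assign | voices=[82 85 68]
Op 11: note_off(82): free voice 0 | voices=[- 85 68]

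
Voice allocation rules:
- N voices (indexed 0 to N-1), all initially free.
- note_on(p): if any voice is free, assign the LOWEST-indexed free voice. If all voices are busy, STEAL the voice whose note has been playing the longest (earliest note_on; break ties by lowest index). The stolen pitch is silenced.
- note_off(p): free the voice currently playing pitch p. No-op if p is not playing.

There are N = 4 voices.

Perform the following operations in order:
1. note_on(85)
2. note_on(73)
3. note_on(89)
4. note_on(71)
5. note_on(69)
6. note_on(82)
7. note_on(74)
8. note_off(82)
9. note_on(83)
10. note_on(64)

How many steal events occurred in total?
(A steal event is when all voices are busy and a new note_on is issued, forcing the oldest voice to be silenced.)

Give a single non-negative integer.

Answer: 4

Derivation:
Op 1: note_on(85): voice 0 is free -> assigned | voices=[85 - - -]
Op 2: note_on(73): voice 1 is free -> assigned | voices=[85 73 - -]
Op 3: note_on(89): voice 2 is free -> assigned | voices=[85 73 89 -]
Op 4: note_on(71): voice 3 is free -> assigned | voices=[85 73 89 71]
Op 5: note_on(69): all voices busy, STEAL voice 0 (pitch 85, oldest) -> assign | voices=[69 73 89 71]
Op 6: note_on(82): all voices busy, STEAL voice 1 (pitch 73, oldest) -> assign | voices=[69 82 89 71]
Op 7: note_on(74): all voices busy, STEAL voice 2 (pitch 89, oldest) -> assign | voices=[69 82 74 71]
Op 8: note_off(82): free voice 1 | voices=[69 - 74 71]
Op 9: note_on(83): voice 1 is free -> assigned | voices=[69 83 74 71]
Op 10: note_on(64): all voices busy, STEAL voice 3 (pitch 71, oldest) -> assign | voices=[69 83 74 64]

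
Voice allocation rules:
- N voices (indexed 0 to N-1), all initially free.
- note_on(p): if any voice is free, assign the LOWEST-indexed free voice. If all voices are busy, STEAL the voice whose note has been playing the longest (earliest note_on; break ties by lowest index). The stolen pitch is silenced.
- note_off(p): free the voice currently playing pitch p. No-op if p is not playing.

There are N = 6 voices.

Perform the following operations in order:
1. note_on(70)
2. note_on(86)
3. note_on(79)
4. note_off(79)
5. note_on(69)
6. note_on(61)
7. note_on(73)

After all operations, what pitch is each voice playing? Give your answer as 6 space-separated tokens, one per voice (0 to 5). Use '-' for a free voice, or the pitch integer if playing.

Op 1: note_on(70): voice 0 is free -> assigned | voices=[70 - - - - -]
Op 2: note_on(86): voice 1 is free -> assigned | voices=[70 86 - - - -]
Op 3: note_on(79): voice 2 is free -> assigned | voices=[70 86 79 - - -]
Op 4: note_off(79): free voice 2 | voices=[70 86 - - - -]
Op 5: note_on(69): voice 2 is free -> assigned | voices=[70 86 69 - - -]
Op 6: note_on(61): voice 3 is free -> assigned | voices=[70 86 69 61 - -]
Op 7: note_on(73): voice 4 is free -> assigned | voices=[70 86 69 61 73 -]

Answer: 70 86 69 61 73 -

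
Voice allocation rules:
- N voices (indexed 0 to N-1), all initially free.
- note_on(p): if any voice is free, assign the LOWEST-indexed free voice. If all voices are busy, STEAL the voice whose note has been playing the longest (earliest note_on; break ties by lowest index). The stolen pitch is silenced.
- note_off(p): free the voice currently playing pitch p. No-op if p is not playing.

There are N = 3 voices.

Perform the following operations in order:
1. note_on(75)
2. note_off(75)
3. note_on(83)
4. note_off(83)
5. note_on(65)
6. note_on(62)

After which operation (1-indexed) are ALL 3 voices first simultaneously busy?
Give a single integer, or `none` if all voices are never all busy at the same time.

Answer: none

Derivation:
Op 1: note_on(75): voice 0 is free -> assigned | voices=[75 - -]
Op 2: note_off(75): free voice 0 | voices=[- - -]
Op 3: note_on(83): voice 0 is free -> assigned | voices=[83 - -]
Op 4: note_off(83): free voice 0 | voices=[- - -]
Op 5: note_on(65): voice 0 is free -> assigned | voices=[65 - -]
Op 6: note_on(62): voice 1 is free -> assigned | voices=[65 62 -]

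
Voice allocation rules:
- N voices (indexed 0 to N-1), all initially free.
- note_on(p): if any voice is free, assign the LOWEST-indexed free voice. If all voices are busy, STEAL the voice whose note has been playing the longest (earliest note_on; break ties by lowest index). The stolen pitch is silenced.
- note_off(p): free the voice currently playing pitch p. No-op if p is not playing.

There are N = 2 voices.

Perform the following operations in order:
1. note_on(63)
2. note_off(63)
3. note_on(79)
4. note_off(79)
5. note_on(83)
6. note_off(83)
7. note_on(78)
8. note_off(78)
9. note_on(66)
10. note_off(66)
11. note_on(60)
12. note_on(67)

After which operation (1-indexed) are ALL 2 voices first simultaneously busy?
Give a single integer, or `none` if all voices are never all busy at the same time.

Answer: 12

Derivation:
Op 1: note_on(63): voice 0 is free -> assigned | voices=[63 -]
Op 2: note_off(63): free voice 0 | voices=[- -]
Op 3: note_on(79): voice 0 is free -> assigned | voices=[79 -]
Op 4: note_off(79): free voice 0 | voices=[- -]
Op 5: note_on(83): voice 0 is free -> assigned | voices=[83 -]
Op 6: note_off(83): free voice 0 | voices=[- -]
Op 7: note_on(78): voice 0 is free -> assigned | voices=[78 -]
Op 8: note_off(78): free voice 0 | voices=[- -]
Op 9: note_on(66): voice 0 is free -> assigned | voices=[66 -]
Op 10: note_off(66): free voice 0 | voices=[- -]
Op 11: note_on(60): voice 0 is free -> assigned | voices=[60 -]
Op 12: note_on(67): voice 1 is free -> assigned | voices=[60 67]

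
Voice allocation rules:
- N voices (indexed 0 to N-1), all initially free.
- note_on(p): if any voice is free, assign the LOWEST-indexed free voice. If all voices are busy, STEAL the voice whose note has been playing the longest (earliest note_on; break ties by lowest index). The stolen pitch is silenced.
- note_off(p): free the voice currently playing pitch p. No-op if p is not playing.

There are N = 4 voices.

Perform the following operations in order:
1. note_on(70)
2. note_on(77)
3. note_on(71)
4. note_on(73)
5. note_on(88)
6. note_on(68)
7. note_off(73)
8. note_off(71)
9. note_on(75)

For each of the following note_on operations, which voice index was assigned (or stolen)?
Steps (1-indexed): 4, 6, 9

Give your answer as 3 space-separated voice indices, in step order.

Answer: 3 1 2

Derivation:
Op 1: note_on(70): voice 0 is free -> assigned | voices=[70 - - -]
Op 2: note_on(77): voice 1 is free -> assigned | voices=[70 77 - -]
Op 3: note_on(71): voice 2 is free -> assigned | voices=[70 77 71 -]
Op 4: note_on(73): voice 3 is free -> assigned | voices=[70 77 71 73]
Op 5: note_on(88): all voices busy, STEAL voice 0 (pitch 70, oldest) -> assign | voices=[88 77 71 73]
Op 6: note_on(68): all voices busy, STEAL voice 1 (pitch 77, oldest) -> assign | voices=[88 68 71 73]
Op 7: note_off(73): free voice 3 | voices=[88 68 71 -]
Op 8: note_off(71): free voice 2 | voices=[88 68 - -]
Op 9: note_on(75): voice 2 is free -> assigned | voices=[88 68 75 -]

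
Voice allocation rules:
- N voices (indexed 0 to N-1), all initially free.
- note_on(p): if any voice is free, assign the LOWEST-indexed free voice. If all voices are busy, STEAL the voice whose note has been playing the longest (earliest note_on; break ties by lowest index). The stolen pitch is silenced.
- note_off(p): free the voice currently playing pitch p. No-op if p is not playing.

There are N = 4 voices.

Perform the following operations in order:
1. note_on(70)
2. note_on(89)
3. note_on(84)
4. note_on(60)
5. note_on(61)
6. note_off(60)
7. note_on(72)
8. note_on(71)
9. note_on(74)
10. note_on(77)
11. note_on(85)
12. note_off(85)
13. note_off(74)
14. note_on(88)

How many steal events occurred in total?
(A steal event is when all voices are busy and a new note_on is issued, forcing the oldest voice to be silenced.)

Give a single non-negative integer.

Answer: 5

Derivation:
Op 1: note_on(70): voice 0 is free -> assigned | voices=[70 - - -]
Op 2: note_on(89): voice 1 is free -> assigned | voices=[70 89 - -]
Op 3: note_on(84): voice 2 is free -> assigned | voices=[70 89 84 -]
Op 4: note_on(60): voice 3 is free -> assigned | voices=[70 89 84 60]
Op 5: note_on(61): all voices busy, STEAL voice 0 (pitch 70, oldest) -> assign | voices=[61 89 84 60]
Op 6: note_off(60): free voice 3 | voices=[61 89 84 -]
Op 7: note_on(72): voice 3 is free -> assigned | voices=[61 89 84 72]
Op 8: note_on(71): all voices busy, STEAL voice 1 (pitch 89, oldest) -> assign | voices=[61 71 84 72]
Op 9: note_on(74): all voices busy, STEAL voice 2 (pitch 84, oldest) -> assign | voices=[61 71 74 72]
Op 10: note_on(77): all voices busy, STEAL voice 0 (pitch 61, oldest) -> assign | voices=[77 71 74 72]
Op 11: note_on(85): all voices busy, STEAL voice 3 (pitch 72, oldest) -> assign | voices=[77 71 74 85]
Op 12: note_off(85): free voice 3 | voices=[77 71 74 -]
Op 13: note_off(74): free voice 2 | voices=[77 71 - -]
Op 14: note_on(88): voice 2 is free -> assigned | voices=[77 71 88 -]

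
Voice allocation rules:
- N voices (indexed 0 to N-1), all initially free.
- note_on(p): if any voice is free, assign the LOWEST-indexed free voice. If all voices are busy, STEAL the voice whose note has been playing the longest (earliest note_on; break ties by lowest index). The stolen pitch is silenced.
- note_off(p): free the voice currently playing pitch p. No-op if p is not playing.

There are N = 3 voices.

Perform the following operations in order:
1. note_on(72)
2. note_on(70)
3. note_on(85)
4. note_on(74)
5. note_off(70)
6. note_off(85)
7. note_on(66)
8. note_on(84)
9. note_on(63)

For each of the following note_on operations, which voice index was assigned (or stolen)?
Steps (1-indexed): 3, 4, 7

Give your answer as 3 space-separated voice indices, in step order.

Answer: 2 0 1

Derivation:
Op 1: note_on(72): voice 0 is free -> assigned | voices=[72 - -]
Op 2: note_on(70): voice 1 is free -> assigned | voices=[72 70 -]
Op 3: note_on(85): voice 2 is free -> assigned | voices=[72 70 85]
Op 4: note_on(74): all voices busy, STEAL voice 0 (pitch 72, oldest) -> assign | voices=[74 70 85]
Op 5: note_off(70): free voice 1 | voices=[74 - 85]
Op 6: note_off(85): free voice 2 | voices=[74 - -]
Op 7: note_on(66): voice 1 is free -> assigned | voices=[74 66 -]
Op 8: note_on(84): voice 2 is free -> assigned | voices=[74 66 84]
Op 9: note_on(63): all voices busy, STEAL voice 0 (pitch 74, oldest) -> assign | voices=[63 66 84]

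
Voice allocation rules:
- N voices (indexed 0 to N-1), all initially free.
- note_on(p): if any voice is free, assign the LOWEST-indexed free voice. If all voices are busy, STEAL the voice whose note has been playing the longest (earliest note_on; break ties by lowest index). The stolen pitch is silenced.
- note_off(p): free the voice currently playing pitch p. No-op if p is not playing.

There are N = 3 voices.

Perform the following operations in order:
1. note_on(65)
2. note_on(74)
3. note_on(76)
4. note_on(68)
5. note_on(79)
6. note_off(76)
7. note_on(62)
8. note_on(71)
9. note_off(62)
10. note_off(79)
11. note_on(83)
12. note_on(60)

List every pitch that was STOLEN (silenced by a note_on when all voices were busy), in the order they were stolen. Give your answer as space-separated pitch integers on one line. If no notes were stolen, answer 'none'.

Answer: 65 74 68

Derivation:
Op 1: note_on(65): voice 0 is free -> assigned | voices=[65 - -]
Op 2: note_on(74): voice 1 is free -> assigned | voices=[65 74 -]
Op 3: note_on(76): voice 2 is free -> assigned | voices=[65 74 76]
Op 4: note_on(68): all voices busy, STEAL voice 0 (pitch 65, oldest) -> assign | voices=[68 74 76]
Op 5: note_on(79): all voices busy, STEAL voice 1 (pitch 74, oldest) -> assign | voices=[68 79 76]
Op 6: note_off(76): free voice 2 | voices=[68 79 -]
Op 7: note_on(62): voice 2 is free -> assigned | voices=[68 79 62]
Op 8: note_on(71): all voices busy, STEAL voice 0 (pitch 68, oldest) -> assign | voices=[71 79 62]
Op 9: note_off(62): free voice 2 | voices=[71 79 -]
Op 10: note_off(79): free voice 1 | voices=[71 - -]
Op 11: note_on(83): voice 1 is free -> assigned | voices=[71 83 -]
Op 12: note_on(60): voice 2 is free -> assigned | voices=[71 83 60]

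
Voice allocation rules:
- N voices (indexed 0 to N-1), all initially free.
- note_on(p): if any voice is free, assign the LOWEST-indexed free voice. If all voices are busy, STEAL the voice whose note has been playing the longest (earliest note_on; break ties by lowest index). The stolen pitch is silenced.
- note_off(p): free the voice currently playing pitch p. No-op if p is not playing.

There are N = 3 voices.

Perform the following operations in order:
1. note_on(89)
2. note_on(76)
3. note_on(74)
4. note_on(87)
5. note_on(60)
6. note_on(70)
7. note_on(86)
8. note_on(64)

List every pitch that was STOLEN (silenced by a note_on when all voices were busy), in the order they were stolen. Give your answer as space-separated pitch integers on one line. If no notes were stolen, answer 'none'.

Answer: 89 76 74 87 60

Derivation:
Op 1: note_on(89): voice 0 is free -> assigned | voices=[89 - -]
Op 2: note_on(76): voice 1 is free -> assigned | voices=[89 76 -]
Op 3: note_on(74): voice 2 is free -> assigned | voices=[89 76 74]
Op 4: note_on(87): all voices busy, STEAL voice 0 (pitch 89, oldest) -> assign | voices=[87 76 74]
Op 5: note_on(60): all voices busy, STEAL voice 1 (pitch 76, oldest) -> assign | voices=[87 60 74]
Op 6: note_on(70): all voices busy, STEAL voice 2 (pitch 74, oldest) -> assign | voices=[87 60 70]
Op 7: note_on(86): all voices busy, STEAL voice 0 (pitch 87, oldest) -> assign | voices=[86 60 70]
Op 8: note_on(64): all voices busy, STEAL voice 1 (pitch 60, oldest) -> assign | voices=[86 64 70]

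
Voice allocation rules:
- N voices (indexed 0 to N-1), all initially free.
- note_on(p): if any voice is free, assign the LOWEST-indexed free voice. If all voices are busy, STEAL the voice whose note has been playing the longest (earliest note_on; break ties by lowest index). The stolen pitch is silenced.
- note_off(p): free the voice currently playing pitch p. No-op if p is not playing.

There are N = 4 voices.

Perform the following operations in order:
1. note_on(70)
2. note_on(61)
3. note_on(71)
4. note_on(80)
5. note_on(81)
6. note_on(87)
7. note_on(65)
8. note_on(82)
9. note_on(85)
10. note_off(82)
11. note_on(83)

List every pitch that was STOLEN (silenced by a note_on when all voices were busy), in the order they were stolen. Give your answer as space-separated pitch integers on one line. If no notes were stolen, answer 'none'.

Op 1: note_on(70): voice 0 is free -> assigned | voices=[70 - - -]
Op 2: note_on(61): voice 1 is free -> assigned | voices=[70 61 - -]
Op 3: note_on(71): voice 2 is free -> assigned | voices=[70 61 71 -]
Op 4: note_on(80): voice 3 is free -> assigned | voices=[70 61 71 80]
Op 5: note_on(81): all voices busy, STEAL voice 0 (pitch 70, oldest) -> assign | voices=[81 61 71 80]
Op 6: note_on(87): all voices busy, STEAL voice 1 (pitch 61, oldest) -> assign | voices=[81 87 71 80]
Op 7: note_on(65): all voices busy, STEAL voice 2 (pitch 71, oldest) -> assign | voices=[81 87 65 80]
Op 8: note_on(82): all voices busy, STEAL voice 3 (pitch 80, oldest) -> assign | voices=[81 87 65 82]
Op 9: note_on(85): all voices busy, STEAL voice 0 (pitch 81, oldest) -> assign | voices=[85 87 65 82]
Op 10: note_off(82): free voice 3 | voices=[85 87 65 -]
Op 11: note_on(83): voice 3 is free -> assigned | voices=[85 87 65 83]

Answer: 70 61 71 80 81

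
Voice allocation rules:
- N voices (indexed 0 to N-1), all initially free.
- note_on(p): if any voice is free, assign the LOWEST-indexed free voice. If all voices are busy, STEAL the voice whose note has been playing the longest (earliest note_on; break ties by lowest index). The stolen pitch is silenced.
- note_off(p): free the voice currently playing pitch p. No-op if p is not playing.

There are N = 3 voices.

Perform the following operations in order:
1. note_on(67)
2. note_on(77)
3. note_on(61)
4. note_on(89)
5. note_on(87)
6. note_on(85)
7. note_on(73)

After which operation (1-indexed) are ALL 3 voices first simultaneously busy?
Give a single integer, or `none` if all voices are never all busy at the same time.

Op 1: note_on(67): voice 0 is free -> assigned | voices=[67 - -]
Op 2: note_on(77): voice 1 is free -> assigned | voices=[67 77 -]
Op 3: note_on(61): voice 2 is free -> assigned | voices=[67 77 61]
Op 4: note_on(89): all voices busy, STEAL voice 0 (pitch 67, oldest) -> assign | voices=[89 77 61]
Op 5: note_on(87): all voices busy, STEAL voice 1 (pitch 77, oldest) -> assign | voices=[89 87 61]
Op 6: note_on(85): all voices busy, STEAL voice 2 (pitch 61, oldest) -> assign | voices=[89 87 85]
Op 7: note_on(73): all voices busy, STEAL voice 0 (pitch 89, oldest) -> assign | voices=[73 87 85]

Answer: 3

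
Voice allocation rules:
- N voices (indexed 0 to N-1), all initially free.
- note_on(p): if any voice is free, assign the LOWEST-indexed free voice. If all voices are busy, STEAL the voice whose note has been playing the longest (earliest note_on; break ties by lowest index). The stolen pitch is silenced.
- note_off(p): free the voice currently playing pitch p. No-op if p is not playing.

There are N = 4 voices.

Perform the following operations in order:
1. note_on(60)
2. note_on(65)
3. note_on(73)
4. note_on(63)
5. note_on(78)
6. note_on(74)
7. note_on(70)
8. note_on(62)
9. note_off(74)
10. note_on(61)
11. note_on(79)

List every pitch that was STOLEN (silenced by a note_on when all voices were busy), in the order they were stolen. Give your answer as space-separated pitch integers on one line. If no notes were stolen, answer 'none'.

Answer: 60 65 73 63 78

Derivation:
Op 1: note_on(60): voice 0 is free -> assigned | voices=[60 - - -]
Op 2: note_on(65): voice 1 is free -> assigned | voices=[60 65 - -]
Op 3: note_on(73): voice 2 is free -> assigned | voices=[60 65 73 -]
Op 4: note_on(63): voice 3 is free -> assigned | voices=[60 65 73 63]
Op 5: note_on(78): all voices busy, STEAL voice 0 (pitch 60, oldest) -> assign | voices=[78 65 73 63]
Op 6: note_on(74): all voices busy, STEAL voice 1 (pitch 65, oldest) -> assign | voices=[78 74 73 63]
Op 7: note_on(70): all voices busy, STEAL voice 2 (pitch 73, oldest) -> assign | voices=[78 74 70 63]
Op 8: note_on(62): all voices busy, STEAL voice 3 (pitch 63, oldest) -> assign | voices=[78 74 70 62]
Op 9: note_off(74): free voice 1 | voices=[78 - 70 62]
Op 10: note_on(61): voice 1 is free -> assigned | voices=[78 61 70 62]
Op 11: note_on(79): all voices busy, STEAL voice 0 (pitch 78, oldest) -> assign | voices=[79 61 70 62]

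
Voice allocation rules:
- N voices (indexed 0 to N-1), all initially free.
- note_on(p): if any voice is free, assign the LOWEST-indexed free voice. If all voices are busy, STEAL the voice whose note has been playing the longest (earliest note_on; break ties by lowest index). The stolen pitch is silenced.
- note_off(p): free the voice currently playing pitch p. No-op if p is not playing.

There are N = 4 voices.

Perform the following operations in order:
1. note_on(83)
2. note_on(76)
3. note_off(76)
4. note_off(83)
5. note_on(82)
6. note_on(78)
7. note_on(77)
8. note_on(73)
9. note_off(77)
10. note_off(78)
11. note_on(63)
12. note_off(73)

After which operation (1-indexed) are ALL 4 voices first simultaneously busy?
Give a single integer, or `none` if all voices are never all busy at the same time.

Op 1: note_on(83): voice 0 is free -> assigned | voices=[83 - - -]
Op 2: note_on(76): voice 1 is free -> assigned | voices=[83 76 - -]
Op 3: note_off(76): free voice 1 | voices=[83 - - -]
Op 4: note_off(83): free voice 0 | voices=[- - - -]
Op 5: note_on(82): voice 0 is free -> assigned | voices=[82 - - -]
Op 6: note_on(78): voice 1 is free -> assigned | voices=[82 78 - -]
Op 7: note_on(77): voice 2 is free -> assigned | voices=[82 78 77 -]
Op 8: note_on(73): voice 3 is free -> assigned | voices=[82 78 77 73]
Op 9: note_off(77): free voice 2 | voices=[82 78 - 73]
Op 10: note_off(78): free voice 1 | voices=[82 - - 73]
Op 11: note_on(63): voice 1 is free -> assigned | voices=[82 63 - 73]
Op 12: note_off(73): free voice 3 | voices=[82 63 - -]

Answer: 8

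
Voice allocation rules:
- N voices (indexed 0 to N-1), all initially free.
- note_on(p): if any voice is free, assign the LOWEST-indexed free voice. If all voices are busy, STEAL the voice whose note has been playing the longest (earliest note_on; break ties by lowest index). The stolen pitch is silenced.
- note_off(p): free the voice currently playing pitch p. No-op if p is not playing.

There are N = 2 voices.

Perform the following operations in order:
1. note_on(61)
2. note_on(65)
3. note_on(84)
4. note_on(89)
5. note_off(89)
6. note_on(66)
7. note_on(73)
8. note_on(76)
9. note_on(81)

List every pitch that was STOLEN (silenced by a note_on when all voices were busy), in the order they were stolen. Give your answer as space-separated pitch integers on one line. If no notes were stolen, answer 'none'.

Op 1: note_on(61): voice 0 is free -> assigned | voices=[61 -]
Op 2: note_on(65): voice 1 is free -> assigned | voices=[61 65]
Op 3: note_on(84): all voices busy, STEAL voice 0 (pitch 61, oldest) -> assign | voices=[84 65]
Op 4: note_on(89): all voices busy, STEAL voice 1 (pitch 65, oldest) -> assign | voices=[84 89]
Op 5: note_off(89): free voice 1 | voices=[84 -]
Op 6: note_on(66): voice 1 is free -> assigned | voices=[84 66]
Op 7: note_on(73): all voices busy, STEAL voice 0 (pitch 84, oldest) -> assign | voices=[73 66]
Op 8: note_on(76): all voices busy, STEAL voice 1 (pitch 66, oldest) -> assign | voices=[73 76]
Op 9: note_on(81): all voices busy, STEAL voice 0 (pitch 73, oldest) -> assign | voices=[81 76]

Answer: 61 65 84 66 73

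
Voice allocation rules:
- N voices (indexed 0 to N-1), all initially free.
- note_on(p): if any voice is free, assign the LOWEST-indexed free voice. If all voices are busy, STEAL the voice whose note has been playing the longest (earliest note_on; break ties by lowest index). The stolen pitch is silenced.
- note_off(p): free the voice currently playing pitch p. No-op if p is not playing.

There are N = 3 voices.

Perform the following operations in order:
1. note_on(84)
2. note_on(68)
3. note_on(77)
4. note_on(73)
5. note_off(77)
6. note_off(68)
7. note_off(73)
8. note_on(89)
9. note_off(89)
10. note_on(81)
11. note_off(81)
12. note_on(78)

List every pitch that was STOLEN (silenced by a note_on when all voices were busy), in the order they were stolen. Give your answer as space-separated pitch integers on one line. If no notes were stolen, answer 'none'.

Op 1: note_on(84): voice 0 is free -> assigned | voices=[84 - -]
Op 2: note_on(68): voice 1 is free -> assigned | voices=[84 68 -]
Op 3: note_on(77): voice 2 is free -> assigned | voices=[84 68 77]
Op 4: note_on(73): all voices busy, STEAL voice 0 (pitch 84, oldest) -> assign | voices=[73 68 77]
Op 5: note_off(77): free voice 2 | voices=[73 68 -]
Op 6: note_off(68): free voice 1 | voices=[73 - -]
Op 7: note_off(73): free voice 0 | voices=[- - -]
Op 8: note_on(89): voice 0 is free -> assigned | voices=[89 - -]
Op 9: note_off(89): free voice 0 | voices=[- - -]
Op 10: note_on(81): voice 0 is free -> assigned | voices=[81 - -]
Op 11: note_off(81): free voice 0 | voices=[- - -]
Op 12: note_on(78): voice 0 is free -> assigned | voices=[78 - -]

Answer: 84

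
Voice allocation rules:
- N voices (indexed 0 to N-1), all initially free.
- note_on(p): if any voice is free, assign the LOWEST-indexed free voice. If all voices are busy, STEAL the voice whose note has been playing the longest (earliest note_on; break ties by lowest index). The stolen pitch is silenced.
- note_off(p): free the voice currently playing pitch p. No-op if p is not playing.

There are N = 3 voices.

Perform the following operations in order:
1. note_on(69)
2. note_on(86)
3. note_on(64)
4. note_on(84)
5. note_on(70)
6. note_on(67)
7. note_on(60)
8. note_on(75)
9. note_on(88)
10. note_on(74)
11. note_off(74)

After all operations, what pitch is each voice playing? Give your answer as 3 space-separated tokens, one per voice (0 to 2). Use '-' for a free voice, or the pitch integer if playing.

Op 1: note_on(69): voice 0 is free -> assigned | voices=[69 - -]
Op 2: note_on(86): voice 1 is free -> assigned | voices=[69 86 -]
Op 3: note_on(64): voice 2 is free -> assigned | voices=[69 86 64]
Op 4: note_on(84): all voices busy, STEAL voice 0 (pitch 69, oldest) -> assign | voices=[84 86 64]
Op 5: note_on(70): all voices busy, STEAL voice 1 (pitch 86, oldest) -> assign | voices=[84 70 64]
Op 6: note_on(67): all voices busy, STEAL voice 2 (pitch 64, oldest) -> assign | voices=[84 70 67]
Op 7: note_on(60): all voices busy, STEAL voice 0 (pitch 84, oldest) -> assign | voices=[60 70 67]
Op 8: note_on(75): all voices busy, STEAL voice 1 (pitch 70, oldest) -> assign | voices=[60 75 67]
Op 9: note_on(88): all voices busy, STEAL voice 2 (pitch 67, oldest) -> assign | voices=[60 75 88]
Op 10: note_on(74): all voices busy, STEAL voice 0 (pitch 60, oldest) -> assign | voices=[74 75 88]
Op 11: note_off(74): free voice 0 | voices=[- 75 88]

Answer: - 75 88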